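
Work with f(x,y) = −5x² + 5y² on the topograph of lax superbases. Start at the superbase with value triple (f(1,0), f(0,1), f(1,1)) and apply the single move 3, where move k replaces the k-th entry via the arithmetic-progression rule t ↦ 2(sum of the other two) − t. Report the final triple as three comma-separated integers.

start (-5,5,0) = (f(1,0),f(0,1),f(1,1))
replace slot 3: 2·((-5)+5) − 0 = 0 → (-5,5,0)

-5,5,0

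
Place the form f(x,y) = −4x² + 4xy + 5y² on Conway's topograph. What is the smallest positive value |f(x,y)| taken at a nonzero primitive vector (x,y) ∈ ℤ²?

river: ρ → (5,6,-3)
river: ρ → (-3,6,5)
river: ρ → (5,4,-4)
river: ρ → (-4,4,5)
closes: descent 0, river 4
min |a| on river = 3

3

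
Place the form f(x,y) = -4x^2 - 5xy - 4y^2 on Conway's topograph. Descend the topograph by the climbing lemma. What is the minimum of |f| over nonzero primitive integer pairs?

translate: b→-3 (≡5 mod 8), so (4,5,4)→(4,-3,3)
flip: (4,-3,3)→(3,3,4)
reduced (well bottom): (3,3,4) with a≤c, −a<b≤a
well minimum |f| = |-3| = 3 (negative-definite)

3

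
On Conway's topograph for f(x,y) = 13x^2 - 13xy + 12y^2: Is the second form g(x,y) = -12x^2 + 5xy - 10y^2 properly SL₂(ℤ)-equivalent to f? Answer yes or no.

D₁ = -455, D₂ = -455
f: translate: b→13 (≡-13 mod 26), so (13,-13,12)→(13,13,12)
f: flip: (13,13,12)→(12,-13,13)
f: translate: b→11 (≡-13 mod 24), so (12,-13,13)→(12,11,12)
f: reduced (well bottom): (12,11,12) with a≤c, −a<b≤a
g is negative-definite; reduce −g:
−g: flip: (12,-5,10)→(10,5,12)
−g: reduced (well bottom): (10,5,12) with a≤c, −a<b≤a
flip sign back: reduced form of g is (-10,-5,-12)
reduced forms (12, 11, 12) vs (-10, -5, -12) ⇒ inequivalent

no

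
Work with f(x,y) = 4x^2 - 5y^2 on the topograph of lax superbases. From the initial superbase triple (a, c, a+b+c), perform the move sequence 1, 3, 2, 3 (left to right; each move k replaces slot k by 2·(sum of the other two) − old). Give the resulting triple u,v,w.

start (4,-5,-1) = (f(1,0),f(0,1),f(1,1))
replace slot 1: 2·((-5)+(-1)) − 4 = -16 → (-16,-5,-1)
replace slot 3: 2·((-16)+(-5)) − (-1) = -41 → (-16,-5,-41)
replace slot 2: 2·((-16)+(-41)) − (-5) = -109 → (-16,-109,-41)
replace slot 3: 2·((-16)+(-109)) − (-41) = -209 → (-16,-109,-209)

-16,-109,-209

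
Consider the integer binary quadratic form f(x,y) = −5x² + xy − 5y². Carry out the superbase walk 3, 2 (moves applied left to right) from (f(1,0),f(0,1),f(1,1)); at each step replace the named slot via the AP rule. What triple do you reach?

start (-5,-5,-9) = (f(1,0),f(0,1),f(1,1))
replace slot 3: 2·((-5)+(-5)) − (-9) = -11 → (-5,-5,-11)
replace slot 2: 2·((-5)+(-11)) − (-5) = -27 → (-5,-27,-11)

-5,-27,-11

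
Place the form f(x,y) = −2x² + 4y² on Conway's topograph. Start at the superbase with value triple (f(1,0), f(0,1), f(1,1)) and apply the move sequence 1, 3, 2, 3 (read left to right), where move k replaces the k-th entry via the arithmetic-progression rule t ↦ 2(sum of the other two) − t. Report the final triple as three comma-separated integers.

start (-2,4,2) = (f(1,0),f(0,1),f(1,1))
replace slot 1: 2·(4+2) − (-2) = 14 → (14,4,2)
replace slot 3: 2·(14+4) − 2 = 34 → (14,4,34)
replace slot 2: 2·(14+34) − 4 = 92 → (14,92,34)
replace slot 3: 2·(14+92) − 34 = 178 → (14,92,178)

14,92,178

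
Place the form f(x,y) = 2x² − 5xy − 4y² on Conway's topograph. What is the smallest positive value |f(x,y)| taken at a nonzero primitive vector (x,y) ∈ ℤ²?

descent: ρ → (-4,5,2)  [lands on river]
river: ρ → (2,7,-1)
river: ρ → (-1,7,2)
river: ρ → (2,5,-4)
river: ρ → (-4,3,3)
river: ρ → (3,3,-4)
closes: descent 1, river 6
min |a| on river = 1

1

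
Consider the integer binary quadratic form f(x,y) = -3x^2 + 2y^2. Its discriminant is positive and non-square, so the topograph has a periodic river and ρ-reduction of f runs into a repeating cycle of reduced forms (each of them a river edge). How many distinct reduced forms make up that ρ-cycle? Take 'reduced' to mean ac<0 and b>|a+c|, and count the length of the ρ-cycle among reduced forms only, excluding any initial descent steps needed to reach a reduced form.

D = 24, ⌊√D⌋ = 4
descent: ρ → (2,4,-1)  [lands on river]
river: ρ → (-1,4,2)
ρ-cycle length = 2 (tail of 1 descent step not counted)

2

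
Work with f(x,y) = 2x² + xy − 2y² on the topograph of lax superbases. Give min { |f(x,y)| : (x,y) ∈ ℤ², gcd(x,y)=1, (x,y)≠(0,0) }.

river: ρ → (-2,3,1)
river: ρ → (1,3,-2)
river: ρ → (-2,1,2)
river: ρ → (2,3,-1)
river: ρ → (-1,3,2)
river: ρ → (2,1,-2)
closes: descent 0, river 6
min |a| on river = 1

1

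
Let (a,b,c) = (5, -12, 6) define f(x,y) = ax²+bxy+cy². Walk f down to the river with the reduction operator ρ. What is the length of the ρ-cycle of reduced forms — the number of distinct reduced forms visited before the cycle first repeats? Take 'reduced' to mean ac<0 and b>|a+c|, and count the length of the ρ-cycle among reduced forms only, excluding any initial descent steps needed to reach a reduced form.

D = 24, ⌊√D⌋ = 4
descent: ρ → (6,0,-1)
descent: ρ → (-1,4,2)  [lands on river]
river: ρ → (2,4,-1)
ρ-cycle length = 2 (tail of 2 descent steps not counted)

2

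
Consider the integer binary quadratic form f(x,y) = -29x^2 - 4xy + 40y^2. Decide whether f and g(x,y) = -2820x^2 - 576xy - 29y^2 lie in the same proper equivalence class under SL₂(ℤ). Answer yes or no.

D₁ = 4656, D₂ = 4656
river cycle of f (length 10): (-29, 54, 15), (15, 66, -5), (-5, 64, 28), (28, 48, -21), (-21, 36, 40), (40, 44, -17), (-17, 58, 19), (19, 56, -20), (-20, 64, 7), (7, 62, -29)
river cycle of g (length 10): (-29, 54, 15), (15, 66, -5), (-5, 64, 28), (28, 48, -21), (-21, 36, 40), (40, 44, -17), (-17, 58, 19), (19, 56, -20), (-20, 64, 7), (7, 62, -29)
cycles coincide ⇒ equivalent

yes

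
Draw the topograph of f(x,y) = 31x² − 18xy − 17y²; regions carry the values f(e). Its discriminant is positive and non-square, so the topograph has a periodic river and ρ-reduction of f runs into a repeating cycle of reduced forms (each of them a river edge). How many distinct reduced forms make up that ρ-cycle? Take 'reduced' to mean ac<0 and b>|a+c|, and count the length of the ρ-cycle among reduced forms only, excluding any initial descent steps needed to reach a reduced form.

D = 2432, ⌊√D⌋ = 49
descent: ρ → (-17,18,31)  [lands on river]
river: ρ → (31,44,-4)
river: ρ → (-4,44,31)
river: ρ → (31,18,-17)
river: ρ → (-17,16,32)
river: ρ → (32,48,-1)
river: ρ → (-1,48,32)
river: ρ → (32,16,-17)
ρ-cycle length = 8 (tail of 1 descent step not counted)

8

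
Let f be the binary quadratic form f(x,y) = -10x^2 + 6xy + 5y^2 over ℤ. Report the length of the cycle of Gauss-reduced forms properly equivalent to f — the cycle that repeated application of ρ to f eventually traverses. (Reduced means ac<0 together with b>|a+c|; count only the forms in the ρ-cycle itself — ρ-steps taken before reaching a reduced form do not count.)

D = 236, ⌊√D⌋ = 15
river: ρ → (5,14,-2)
river: ρ → (-2,14,5)
river: ρ → (5,6,-10)
river: ρ → (-10,14,1)
river: ρ → (1,14,-10)
river: ρ → (-10,6,5)
ρ-cycle length = 6 (tail of 0 descent steps not counted)

6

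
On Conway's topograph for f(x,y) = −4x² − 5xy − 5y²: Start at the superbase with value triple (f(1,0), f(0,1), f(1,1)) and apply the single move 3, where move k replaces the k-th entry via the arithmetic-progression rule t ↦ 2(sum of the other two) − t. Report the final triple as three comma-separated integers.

start (-4,-5,-14) = (f(1,0),f(0,1),f(1,1))
replace slot 3: 2·((-4)+(-5)) − (-14) = -4 → (-4,-5,-4)

-4,-5,-4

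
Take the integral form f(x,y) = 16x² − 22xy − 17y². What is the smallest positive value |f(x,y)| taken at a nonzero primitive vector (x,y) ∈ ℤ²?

descent: ρ → (-17,22,16)  [lands on river]
river: ρ → (16,10,-23)
river: ρ → (-23,36,3)
river: ρ → (3,36,-23)
river: ρ → (-23,10,16)
river: ρ → (16,22,-17)
river: ρ → (-17,12,21)
river: ρ → (21,30,-8)
river: ρ → (-8,34,13)
river: ρ → (13,18,-24)
river: ρ → (-24,30,7)
river: ρ → (7,26,-32)
river: ρ → (-32,38,1)
river: ρ → (1,38,-32)
river: ρ → (-32,26,7)
river: ρ → (7,30,-24)
river: ρ → (-24,18,13)
river: ρ → (13,34,-8)
river: ρ → (-8,30,21)
river: ρ → (21,12,-17)
closes: descent 1, river 20
min |a| on river = 1

1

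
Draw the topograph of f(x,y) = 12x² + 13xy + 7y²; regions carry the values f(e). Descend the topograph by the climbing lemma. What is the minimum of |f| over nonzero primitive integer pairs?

translate: b→-11 (≡13 mod 24), so (12,13,7)→(12,-11,6)
flip: (12,-11,6)→(6,11,12)
translate: b→-1 (≡11 mod 12), so (6,11,12)→(6,-1,7)
reduced (well bottom): (6,-1,7) with a≤c, −a<b≤a
well minimum = a = 6

6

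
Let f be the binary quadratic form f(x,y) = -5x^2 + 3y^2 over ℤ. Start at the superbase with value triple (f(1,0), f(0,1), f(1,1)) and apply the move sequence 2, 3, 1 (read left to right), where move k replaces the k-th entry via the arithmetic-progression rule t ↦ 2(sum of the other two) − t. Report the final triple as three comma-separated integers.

start (-5,3,-2) = (f(1,0),f(0,1),f(1,1))
replace slot 2: 2·((-5)+(-2)) − 3 = -17 → (-5,-17,-2)
replace slot 3: 2·((-5)+(-17)) − (-2) = -42 → (-5,-17,-42)
replace slot 1: 2·((-17)+(-42)) − (-5) = -113 → (-113,-17,-42)

-113,-17,-42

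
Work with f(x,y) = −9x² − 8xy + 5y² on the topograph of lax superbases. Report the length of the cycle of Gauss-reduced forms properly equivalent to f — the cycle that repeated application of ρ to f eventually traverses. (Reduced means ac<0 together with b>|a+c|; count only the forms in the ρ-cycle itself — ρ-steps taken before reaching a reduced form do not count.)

D = 244, ⌊√D⌋ = 15
descent: ρ → (5,8,-9)  [lands on river]
river: ρ → (-9,10,4)
river: ρ → (4,14,-3)
river: ρ → (-3,10,12)
river: ρ → (12,14,-1)
river: ρ → (-1,14,12)
river: ρ → (12,10,-3)
river: ρ → (-3,14,4)
river: ρ → (4,10,-9)
river: ρ → (-9,8,5)
river: ρ → (5,12,-5)
river: ρ → (-5,8,9)
river: ρ → (9,10,-4)
river: ρ → (-4,14,3)
river: ρ → (3,10,-12)
river: ρ → (-12,14,1)
river: ρ → (1,14,-12)
river: ρ → (-12,10,3)
river: ρ → (3,14,-4)
river: ρ → (-4,10,9)
river: ρ → (9,8,-5)
river: ρ → (-5,12,5)
ρ-cycle length = 22 (tail of 1 descent step not counted)

22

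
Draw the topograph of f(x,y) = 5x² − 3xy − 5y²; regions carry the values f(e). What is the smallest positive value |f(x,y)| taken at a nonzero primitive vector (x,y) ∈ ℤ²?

descent: ρ → (-5,3,5)  [lands on river]
river: ρ → (5,7,-3)
river: ρ → (-3,5,7)
river: ρ → (7,9,-1)
river: ρ → (-1,9,7)
river: ρ → (7,5,-3)
river: ρ → (-3,7,5)
river: ρ → (5,3,-5)
river: ρ → (-5,7,3)
river: ρ → (3,5,-7)
river: ρ → (-7,9,1)
river: ρ → (1,9,-7)
river: ρ → (-7,5,3)
river: ρ → (3,7,-5)
closes: descent 1, river 14
min |a| on river = 1

1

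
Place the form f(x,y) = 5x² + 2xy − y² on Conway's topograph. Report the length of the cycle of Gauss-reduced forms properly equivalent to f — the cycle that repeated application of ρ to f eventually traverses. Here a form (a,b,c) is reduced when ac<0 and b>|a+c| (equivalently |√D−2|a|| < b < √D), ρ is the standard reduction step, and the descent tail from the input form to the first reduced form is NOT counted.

D = 24, ⌊√D⌋ = 4
descent: ρ → (-1,4,2)  [lands on river]
river: ρ → (2,4,-1)
ρ-cycle length = 2 (tail of 1 descent step not counted)

2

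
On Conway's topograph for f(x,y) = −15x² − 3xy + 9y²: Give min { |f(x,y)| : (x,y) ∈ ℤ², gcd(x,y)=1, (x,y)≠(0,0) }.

descent: ρ → (9,21,-3)  [lands on river]
river: ρ → (-3,21,9)
river: ρ → (9,15,-9)
river: ρ → (-9,21,3)
river: ρ → (3,21,-9)
river: ρ → (-9,15,9)
closes: descent 1, river 6
min |a| on river = 3

3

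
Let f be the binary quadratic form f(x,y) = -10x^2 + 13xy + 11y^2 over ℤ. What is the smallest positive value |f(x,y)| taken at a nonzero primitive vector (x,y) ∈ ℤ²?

river: ρ → (11,9,-12)
river: ρ → (-12,15,8)
river: ρ → (8,17,-10)
river: ρ → (-10,23,2)
river: ρ → (2,21,-21)
river: ρ → (-21,21,2)
river: ρ → (2,23,-10)
river: ρ → (-10,17,8)
river: ρ → (8,15,-12)
river: ρ → (-12,9,11)
river: ρ → (11,13,-10)
river: ρ → (-10,7,14)
river: ρ → (14,21,-3)
river: ρ → (-3,21,14)
river: ρ → (14,7,-10)
river: ρ → (-10,13,11)
closes: descent 0, river 16
min |a| on river = 2

2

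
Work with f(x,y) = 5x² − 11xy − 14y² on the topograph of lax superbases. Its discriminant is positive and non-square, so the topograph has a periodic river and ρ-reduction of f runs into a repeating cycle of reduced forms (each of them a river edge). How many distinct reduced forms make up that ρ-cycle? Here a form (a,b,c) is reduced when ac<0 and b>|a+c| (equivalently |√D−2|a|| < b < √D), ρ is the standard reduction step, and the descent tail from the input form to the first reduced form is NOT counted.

D = 401, ⌊√D⌋ = 20
descent: ρ → (-14,11,5)  [lands on river]
river: ρ → (5,19,-2)
river: ρ → (-2,17,14)
river: ρ → (14,11,-5)
river: ρ → (-5,19,2)
river: ρ → (2,17,-14)
ρ-cycle length = 6 (tail of 1 descent step not counted)

6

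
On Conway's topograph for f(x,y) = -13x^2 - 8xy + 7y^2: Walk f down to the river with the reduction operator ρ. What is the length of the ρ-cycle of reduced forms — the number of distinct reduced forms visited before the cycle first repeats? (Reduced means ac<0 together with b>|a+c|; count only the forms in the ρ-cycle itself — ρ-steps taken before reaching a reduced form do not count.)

D = 428, ⌊√D⌋ = 20
descent: ρ → (7,8,-13)  [lands on river]
river: ρ → (-13,18,2)
river: ρ → (2,18,-13)
river: ρ → (-13,8,7)
river: ρ → (7,20,-1)
river: ρ → (-1,20,7)
ρ-cycle length = 6 (tail of 1 descent step not counted)

6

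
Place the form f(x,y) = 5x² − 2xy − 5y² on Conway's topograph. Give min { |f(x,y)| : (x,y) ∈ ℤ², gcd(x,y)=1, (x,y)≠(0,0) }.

descent: ρ → (-5,2,5)  [lands on river]
river: ρ → (5,8,-2)
river: ρ → (-2,8,5)
river: ρ → (5,2,-5)
river: ρ → (-5,8,2)
river: ρ → (2,8,-5)
closes: descent 1, river 6
min |a| on river = 2

2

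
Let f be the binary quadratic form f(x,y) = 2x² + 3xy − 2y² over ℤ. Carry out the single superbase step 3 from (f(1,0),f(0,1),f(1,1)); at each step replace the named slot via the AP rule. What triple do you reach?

start (2,-2,3) = (f(1,0),f(0,1),f(1,1))
replace slot 3: 2·(2+(-2)) − 3 = -3 → (2,-2,-3)

2,-2,-3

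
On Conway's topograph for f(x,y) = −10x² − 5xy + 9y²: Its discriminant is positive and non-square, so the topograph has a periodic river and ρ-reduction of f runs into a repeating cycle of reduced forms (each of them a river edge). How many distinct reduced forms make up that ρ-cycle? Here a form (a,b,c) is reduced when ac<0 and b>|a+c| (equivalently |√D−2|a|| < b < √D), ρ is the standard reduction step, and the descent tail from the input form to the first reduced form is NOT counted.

D = 385, ⌊√D⌋ = 19
descent: ρ → (9,5,-10)  [lands on river]
river: ρ → (-10,15,4)
river: ρ → (4,17,-6)
river: ρ → (-6,19,1)
river: ρ → (1,19,-6)
river: ρ → (-6,17,4)
river: ρ → (4,15,-10)
river: ρ → (-10,5,9)
river: ρ → (9,13,-6)
river: ρ → (-6,11,11)
river: ρ → (11,11,-6)
river: ρ → (-6,13,9)
ρ-cycle length = 12 (tail of 1 descent step not counted)

12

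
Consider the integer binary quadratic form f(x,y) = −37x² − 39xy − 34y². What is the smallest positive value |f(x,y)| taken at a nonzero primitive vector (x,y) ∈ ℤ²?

translate: b→-35 (≡39 mod 74), so (37,39,34)→(37,-35,32)
flip: (37,-35,32)→(32,35,37)
translate: b→-29 (≡35 mod 64), so (32,35,37)→(32,-29,34)
reduced (well bottom): (32,-29,34) with a≤c, −a<b≤a
well minimum |f| = |-32| = 32 (negative-definite)

32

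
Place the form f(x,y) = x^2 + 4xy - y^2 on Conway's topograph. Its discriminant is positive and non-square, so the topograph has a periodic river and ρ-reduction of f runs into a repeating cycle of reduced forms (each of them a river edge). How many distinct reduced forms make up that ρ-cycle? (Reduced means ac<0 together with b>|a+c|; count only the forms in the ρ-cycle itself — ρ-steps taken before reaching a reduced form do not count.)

D = 20, ⌊√D⌋ = 4
river: ρ → (-1,4,1)
river: ρ → (1,4,-1)
ρ-cycle length = 2 (tail of 0 descent steps not counted)

2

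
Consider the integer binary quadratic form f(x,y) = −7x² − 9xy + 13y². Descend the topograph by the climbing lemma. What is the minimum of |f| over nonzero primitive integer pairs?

descent: ρ → (13,9,-7)  [lands on river]
river: ρ → (-7,19,3)
river: ρ → (3,17,-13)
river: ρ → (-13,9,7)
river: ρ → (7,19,-3)
river: ρ → (-3,17,13)
closes: descent 1, river 6
min |a| on river = 3

3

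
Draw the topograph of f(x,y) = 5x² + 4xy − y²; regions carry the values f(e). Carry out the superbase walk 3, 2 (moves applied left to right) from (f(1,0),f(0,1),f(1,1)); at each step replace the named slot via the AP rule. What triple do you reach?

start (5,-1,8) = (f(1,0),f(0,1),f(1,1))
replace slot 3: 2·(5+(-1)) − 8 = 0 → (5,-1,0)
replace slot 2: 2·(5+0) − (-1) = 11 → (5,11,0)

5,11,0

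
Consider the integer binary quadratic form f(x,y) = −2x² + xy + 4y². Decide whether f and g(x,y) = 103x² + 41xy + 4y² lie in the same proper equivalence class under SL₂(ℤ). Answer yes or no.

D₁ = 33, D₂ = 33
river cycle of f (length 4): (-2, 5, 1), (1, 5, -2), (-2, 3, 3), (3, 3, -2)
river cycle of g (length 4): (-2, 5, 1), (1, 5, -2), (-2, 3, 3), (3, 3, -2)
cycles coincide ⇒ equivalent

yes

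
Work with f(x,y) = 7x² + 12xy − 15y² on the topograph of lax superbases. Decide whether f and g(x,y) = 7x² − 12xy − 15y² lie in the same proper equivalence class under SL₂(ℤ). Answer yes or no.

D₁ = 564, D₂ = 564
river cycle of f (length 6): (-15, 18, 4), (4, 22, -5), (-5, 18, 12), (12, 6, -11), (-11, 16, 7), (7, 12, -15)
river cycle of g (length 6): (-15, 12, 7), (7, 16, -11), (-11, 6, 12), (12, 18, -5), (-5, 22, 4), (4, 18, -15)
cycles differ ⇒ inequivalent

no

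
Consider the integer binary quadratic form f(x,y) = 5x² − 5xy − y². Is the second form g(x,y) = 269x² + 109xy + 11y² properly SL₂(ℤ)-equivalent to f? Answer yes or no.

D₁ = 45, D₂ = 45
river cycle of f (length 2): (-1, 5, 5), (5, 5, -1)
river cycle of g (length 2): (-1, 5, 5), (5, 5, -1)
cycles coincide ⇒ equivalent

yes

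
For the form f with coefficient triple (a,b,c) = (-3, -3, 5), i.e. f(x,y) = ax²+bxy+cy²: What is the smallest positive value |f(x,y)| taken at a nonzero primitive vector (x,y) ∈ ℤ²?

descent: ρ → (5,3,-3)  [lands on river]
river: ρ → (-3,3,5)
river: ρ → (5,7,-1)
river: ρ → (-1,7,5)
closes: descent 1, river 4
min |a| on river = 1

1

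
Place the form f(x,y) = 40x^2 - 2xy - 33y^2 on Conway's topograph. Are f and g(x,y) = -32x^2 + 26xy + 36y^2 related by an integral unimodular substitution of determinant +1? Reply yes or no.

D₁ = 5284, D₂ = 5284
river cycle of f (length 90): (-33, 68, 5), (5, 72, -5), (-5, 68, 33), (33, 64, -9), (-9, 62, 40), (40, 18, -31), (-31, 44, 27), (27, 64, -11), (-11, 68, 15), (15, 52, -43), … (80 more)
river cycle of g (length 102): (36, 46, -22), (-22, 42, 40), (40, 38, -24), (-24, 58, 20), (20, 62, -18), (-18, 46, 44), (44, 42, -20), (-20, 38, 48), (48, 58, -10), (-10, 62, 36), … (92 more)
cycles differ ⇒ inequivalent

no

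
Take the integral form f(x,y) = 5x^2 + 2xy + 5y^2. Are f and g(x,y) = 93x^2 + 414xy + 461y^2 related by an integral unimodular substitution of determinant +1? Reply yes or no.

D₁ = -96, D₂ = -96
f: reduced (well bottom): (5,2,5) with a≤c, −a<b≤a
g: translate: b→42 (≡414 mod 186), so (93,414,461)→(93,42,5)
g: flip: (93,42,5)→(5,-42,93)
g: translate: b→-2 (≡-42 mod 10), so (5,-42,93)→(5,-2,5)
g: flip: (5,-2,5)→(5,2,5)
g: reduced (well bottom): (5,2,5) with a≤c, −a<b≤a
reduced forms (5, 2, 5) vs (5, 2, 5) ⇒ equivalent

yes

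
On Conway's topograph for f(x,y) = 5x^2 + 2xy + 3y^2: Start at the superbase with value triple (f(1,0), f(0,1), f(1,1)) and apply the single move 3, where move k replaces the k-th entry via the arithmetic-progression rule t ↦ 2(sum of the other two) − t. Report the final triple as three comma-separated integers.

start (5,3,10) = (f(1,0),f(0,1),f(1,1))
replace slot 3: 2·(5+3) − 10 = 6 → (5,3,6)

5,3,6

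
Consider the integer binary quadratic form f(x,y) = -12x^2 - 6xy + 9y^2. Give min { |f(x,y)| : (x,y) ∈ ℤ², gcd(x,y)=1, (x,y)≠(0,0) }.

descent: ρ → (9,6,-12)  [lands on river]
river: ρ → (-12,18,3)
river: ρ → (3,18,-12)
river: ρ → (-12,6,9)
river: ρ → (9,12,-9)
river: ρ → (-9,6,12)
river: ρ → (12,18,-3)
river: ρ → (-3,18,12)
river: ρ → (12,6,-9)
river: ρ → (-9,12,9)
closes: descent 1, river 10
min |a| on river = 3

3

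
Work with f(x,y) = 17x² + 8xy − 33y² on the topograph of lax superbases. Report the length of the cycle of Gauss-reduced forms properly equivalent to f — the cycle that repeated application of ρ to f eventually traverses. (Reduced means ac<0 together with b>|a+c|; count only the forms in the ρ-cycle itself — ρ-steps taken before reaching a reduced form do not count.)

D = 2308, ⌊√D⌋ = 48
descent: ρ → (-33,-8,17)
descent: ρ → (17,42,-8)  [lands on river]
river: ρ → (-8,38,27)
river: ρ → (27,16,-19)
river: ρ → (-19,22,24)
river: ρ → (24,26,-17)
river: ρ → (-17,42,8)
river: ρ → (8,38,-27)
river: ρ → (-27,16,19)
river: ρ → (19,22,-24)
river: ρ → (-24,26,17)
ρ-cycle length = 10 (tail of 2 descent steps not counted)

10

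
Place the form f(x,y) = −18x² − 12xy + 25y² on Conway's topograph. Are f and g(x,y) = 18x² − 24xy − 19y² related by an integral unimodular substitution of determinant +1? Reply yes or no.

D₁ = 1944, D₂ = 1944
river cycle of f (length 8): (25, 12, -18), (-18, 24, 19), (19, 14, -23), (-23, 32, 10), (10, 28, -29), (-29, 30, 9), (9, 42, -5), (-5, 38, 25)
river cycle of g (length 8): (-19, 24, 18), (18, 12, -25), (-25, 38, 5), (5, 42, -9), (-9, 30, 29), (29, 28, -10), (-10, 32, 23), (23, 14, -19)
cycles differ ⇒ inequivalent

no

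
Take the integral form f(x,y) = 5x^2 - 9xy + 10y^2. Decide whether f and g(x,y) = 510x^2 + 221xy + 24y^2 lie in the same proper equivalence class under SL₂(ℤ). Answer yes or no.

D₁ = -119, D₂ = -119
f: translate: b→1 (≡-9 mod 10), so (5,-9,10)→(5,1,6)
f: reduced (well bottom): (5,1,6) with a≤c, −a<b≤a
g: flip: (510,221,24)→(24,-221,510)
g: translate: b→19 (≡-221 mod 48), so (24,-221,510)→(24,19,5)
g: flip: (24,19,5)→(5,-19,24)
g: translate: b→1 (≡-19 mod 10), so (5,-19,24)→(5,1,6)
g: reduced (well bottom): (5,1,6) with a≤c, −a<b≤a
reduced forms (5, 1, 6) vs (5, 1, 6) ⇒ equivalent

yes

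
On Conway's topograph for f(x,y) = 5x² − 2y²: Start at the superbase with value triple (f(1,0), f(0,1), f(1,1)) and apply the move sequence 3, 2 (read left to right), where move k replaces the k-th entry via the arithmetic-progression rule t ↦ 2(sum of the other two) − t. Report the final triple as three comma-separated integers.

start (5,-2,3) = (f(1,0),f(0,1),f(1,1))
replace slot 3: 2·(5+(-2)) − 3 = 3 → (5,-2,3)
replace slot 2: 2·(5+3) − (-2) = 18 → (5,18,3)

5,18,3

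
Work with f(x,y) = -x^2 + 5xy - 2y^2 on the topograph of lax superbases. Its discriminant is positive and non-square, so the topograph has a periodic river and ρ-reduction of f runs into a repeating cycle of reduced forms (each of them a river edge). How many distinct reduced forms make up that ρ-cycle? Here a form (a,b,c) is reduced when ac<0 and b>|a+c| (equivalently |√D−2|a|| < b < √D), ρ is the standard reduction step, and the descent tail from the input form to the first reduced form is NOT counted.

D = 17, ⌊√D⌋ = 4
descent: ρ → (-2,3,1)  [lands on river]
river: ρ → (1,3,-2)
river: ρ → (-2,1,2)
river: ρ → (2,3,-1)
river: ρ → (-1,3,2)
river: ρ → (2,1,-2)
ρ-cycle length = 6 (tail of 1 descent step not counted)

6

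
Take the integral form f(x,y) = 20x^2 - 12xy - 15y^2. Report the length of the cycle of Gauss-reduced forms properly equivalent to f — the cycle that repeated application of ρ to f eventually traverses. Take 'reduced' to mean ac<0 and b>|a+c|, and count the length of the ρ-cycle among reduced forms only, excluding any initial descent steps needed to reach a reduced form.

D = 1344, ⌊√D⌋ = 36
descent: ρ → (-15,12,20)  [lands on river]
river: ρ → (20,28,-7)
river: ρ → (-7,28,20)
river: ρ → (20,12,-15)
river: ρ → (-15,18,17)
river: ρ → (17,16,-16)
river: ρ → (-16,16,17)
river: ρ → (17,18,-15)
ρ-cycle length = 8 (tail of 1 descent step not counted)

8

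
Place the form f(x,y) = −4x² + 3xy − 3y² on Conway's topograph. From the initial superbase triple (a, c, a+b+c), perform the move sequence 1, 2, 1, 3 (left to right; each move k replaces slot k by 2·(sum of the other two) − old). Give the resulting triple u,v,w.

start (-4,-3,-4) = (f(1,0),f(0,1),f(1,1))
replace slot 1: 2·((-3)+(-4)) − (-4) = -10 → (-10,-3,-4)
replace slot 2: 2·((-10)+(-4)) − (-3) = -25 → (-10,-25,-4)
replace slot 1: 2·((-25)+(-4)) − (-10) = -48 → (-48,-25,-4)
replace slot 3: 2·((-48)+(-25)) − (-4) = -142 → (-48,-25,-142)

-48,-25,-142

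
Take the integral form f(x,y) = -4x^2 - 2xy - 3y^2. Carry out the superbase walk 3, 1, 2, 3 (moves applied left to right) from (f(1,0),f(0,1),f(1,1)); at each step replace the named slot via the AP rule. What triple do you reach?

start (-4,-3,-9) = (f(1,0),f(0,1),f(1,1))
replace slot 3: 2·((-4)+(-3)) − (-9) = -5 → (-4,-3,-5)
replace slot 1: 2·((-3)+(-5)) − (-4) = -12 → (-12,-3,-5)
replace slot 2: 2·((-12)+(-5)) − (-3) = -31 → (-12,-31,-5)
replace slot 3: 2·((-12)+(-31)) − (-5) = -81 → (-12,-31,-81)

-12,-31,-81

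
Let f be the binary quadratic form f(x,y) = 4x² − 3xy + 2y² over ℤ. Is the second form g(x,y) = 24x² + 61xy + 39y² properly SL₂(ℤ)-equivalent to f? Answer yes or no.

D₁ = -23, D₂ = -23
f: flip: (4,-3,2)→(2,3,4)
f: translate: b→-1 (≡3 mod 4), so (2,3,4)→(2,-1,3)
f: reduced (well bottom): (2,-1,3) with a≤c, −a<b≤a
g: translate: b→13 (≡61 mod 48), so (24,61,39)→(24,13,2)
g: flip: (24,13,2)→(2,-13,24)
g: translate: b→-1 (≡-13 mod 4), so (2,-13,24)→(2,-1,3)
g: reduced (well bottom): (2,-1,3) with a≤c, −a<b≤a
reduced forms (2, -1, 3) vs (2, -1, 3) ⇒ equivalent

yes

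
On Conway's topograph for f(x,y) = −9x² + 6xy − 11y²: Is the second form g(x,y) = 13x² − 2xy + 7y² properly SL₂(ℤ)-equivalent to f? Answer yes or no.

D₁ = -360, D₂ = -360
f is negative-definite; reduce −f:
−f: reduced (well bottom): (9,-6,11) with a≤c, −a<b≤a
flip sign back: reduced form of f is (-9,6,-11)
g: flip: (13,-2,7)→(7,2,13)
g: reduced (well bottom): (7,2,13) with a≤c, −a<b≤a
reduced forms (-9, 6, -11) vs (7, 2, 13) ⇒ inequivalent

no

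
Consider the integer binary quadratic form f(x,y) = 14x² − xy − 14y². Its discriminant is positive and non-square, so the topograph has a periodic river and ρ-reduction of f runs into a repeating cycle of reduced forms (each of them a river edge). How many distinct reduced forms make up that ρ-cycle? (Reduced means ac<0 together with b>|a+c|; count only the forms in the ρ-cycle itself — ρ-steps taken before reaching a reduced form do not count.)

D = 785, ⌊√D⌋ = 28
descent: ρ → (-14,1,14)  [lands on river]
river: ρ → (14,27,-1)
river: ρ → (-1,27,14)
river: ρ → (14,1,-14)
river: ρ → (-14,27,1)
river: ρ → (1,27,-14)
ρ-cycle length = 6 (tail of 1 descent step not counted)

6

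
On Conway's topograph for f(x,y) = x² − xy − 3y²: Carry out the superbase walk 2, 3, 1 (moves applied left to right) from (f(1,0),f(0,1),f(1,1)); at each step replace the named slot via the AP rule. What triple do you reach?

start (1,-3,-3) = (f(1,0),f(0,1),f(1,1))
replace slot 2: 2·(1+(-3)) − (-3) = -1 → (1,-1,-3)
replace slot 3: 2·(1+(-1)) − (-3) = 3 → (1,-1,3)
replace slot 1: 2·((-1)+3) − 1 = 3 → (3,-1,3)

3,-1,3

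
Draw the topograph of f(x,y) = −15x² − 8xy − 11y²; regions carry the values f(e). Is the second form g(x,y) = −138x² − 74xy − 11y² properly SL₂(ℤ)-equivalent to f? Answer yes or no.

D₁ = -596, D₂ = -596
f is negative-definite; reduce −f:
−f: flip: (15,8,11)→(11,-8,15)
−f: reduced (well bottom): (11,-8,15) with a≤c, −a<b≤a
flip sign back: reduced form of f is (-11,8,-15)
g is negative-definite; reduce −g:
−g: flip: (138,74,11)→(11,-74,138)
−g: translate: b→-8 (≡-74 mod 22), so (11,-74,138)→(11,-8,15)
−g: reduced (well bottom): (11,-8,15) with a≤c, −a<b≤a
flip sign back: reduced form of g is (-11,8,-15)
reduced forms (-11, 8, -15) vs (-11, 8, -15) ⇒ equivalent

yes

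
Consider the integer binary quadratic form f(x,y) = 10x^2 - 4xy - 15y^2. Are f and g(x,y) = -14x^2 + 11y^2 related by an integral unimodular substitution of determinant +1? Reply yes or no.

D₁ = 616, D₂ = 616
river cycle of f (length 10): (10, 16, -9), (-9, 20, 6), (6, 16, -15), (-15, 14, 7), (7, 14, -15), (-15, 16, 6), (6, 20, -9), (-9, 16, 10), (10, 24, -1), (-1, 24, 10)
river cycle of g (length 8): (11, 22, -3), (-3, 20, 18), (18, 16, -5), (-5, 24, 2), (2, 24, -5), (-5, 16, 18), (18, 20, -3), (-3, 22, 11)
cycles differ ⇒ inequivalent

no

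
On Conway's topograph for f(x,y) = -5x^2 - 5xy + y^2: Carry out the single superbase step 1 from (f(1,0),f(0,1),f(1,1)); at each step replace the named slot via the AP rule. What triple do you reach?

start (-5,1,-9) = (f(1,0),f(0,1),f(1,1))
replace slot 1: 2·(1+(-9)) − (-5) = -11 → (-11,1,-9)

-11,1,-9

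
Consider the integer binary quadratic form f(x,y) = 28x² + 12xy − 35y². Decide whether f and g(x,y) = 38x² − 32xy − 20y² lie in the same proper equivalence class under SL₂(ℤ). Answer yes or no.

D₁ = 4064, D₂ = 4064
river cycle of f (length 6): (-35, 58, 5), (5, 62, -11), (-11, 48, 40), (40, 32, -19), (-19, 44, 28), (28, 12, -35)
river cycle of g (length 8): (-20, 32, 38), (38, 44, -14), (-14, 40, 44), (44, 48, -10), (-10, 52, 34), (34, 16, -28), (-28, 40, 22), (22, 48, -20)
cycles differ ⇒ inequivalent

no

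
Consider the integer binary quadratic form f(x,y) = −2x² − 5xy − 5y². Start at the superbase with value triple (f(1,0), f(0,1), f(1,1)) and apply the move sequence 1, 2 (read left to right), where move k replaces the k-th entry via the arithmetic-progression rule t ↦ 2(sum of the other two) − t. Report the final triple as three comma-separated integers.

start (-2,-5,-12) = (f(1,0),f(0,1),f(1,1))
replace slot 1: 2·((-5)+(-12)) − (-2) = -32 → (-32,-5,-12)
replace slot 2: 2·((-32)+(-12)) − (-5) = -83 → (-32,-83,-12)

-32,-83,-12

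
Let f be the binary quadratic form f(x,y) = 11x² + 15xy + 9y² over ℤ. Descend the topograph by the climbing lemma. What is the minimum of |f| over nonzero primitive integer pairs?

translate: b→-7 (≡15 mod 22), so (11,15,9)→(11,-7,5)
flip: (11,-7,5)→(5,7,11)
translate: b→-3 (≡7 mod 10), so (5,7,11)→(5,-3,9)
reduced (well bottom): (5,-3,9) with a≤c, −a<b≤a
well minimum = a = 5

5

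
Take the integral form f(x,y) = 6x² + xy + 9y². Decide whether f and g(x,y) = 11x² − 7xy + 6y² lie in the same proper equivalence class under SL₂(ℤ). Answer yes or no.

D₁ = -215, D₂ = -215
f: reduced (well bottom): (6,1,9) with a≤c, −a<b≤a
g: flip: (11,-7,6)→(6,7,11)
g: translate: b→-5 (≡7 mod 12), so (6,7,11)→(6,-5,10)
g: reduced (well bottom): (6,-5,10) with a≤c, −a<b≤a
reduced forms (6, 1, 9) vs (6, -5, 10) ⇒ inequivalent

no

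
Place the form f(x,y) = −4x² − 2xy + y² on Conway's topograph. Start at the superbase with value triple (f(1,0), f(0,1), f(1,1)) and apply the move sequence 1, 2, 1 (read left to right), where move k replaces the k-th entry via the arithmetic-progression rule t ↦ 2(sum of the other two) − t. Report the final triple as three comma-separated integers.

start (-4,1,-5) = (f(1,0),f(0,1),f(1,1))
replace slot 1: 2·(1+(-5)) − (-4) = -4 → (-4,1,-5)
replace slot 2: 2·((-4)+(-5)) − 1 = -19 → (-4,-19,-5)
replace slot 1: 2·((-19)+(-5)) − (-4) = -44 → (-44,-19,-5)

-44,-19,-5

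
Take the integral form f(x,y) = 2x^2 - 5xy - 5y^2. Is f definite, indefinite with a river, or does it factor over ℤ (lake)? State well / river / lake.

D = b²−4ac = (-5)² − 4·2·(-5) = 65
D > 0 non-square ⇒ indefinite ⇒ periodic river

river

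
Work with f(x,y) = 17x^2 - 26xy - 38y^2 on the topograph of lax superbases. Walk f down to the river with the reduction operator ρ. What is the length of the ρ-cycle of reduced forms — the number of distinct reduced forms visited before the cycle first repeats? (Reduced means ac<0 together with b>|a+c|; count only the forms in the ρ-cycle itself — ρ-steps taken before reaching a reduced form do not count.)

D = 3260, ⌊√D⌋ = 57
descent: ρ → (-38,26,17)  [lands on river]
river: ρ → (17,42,-22)
river: ρ → (-22,46,13)
river: ρ → (13,32,-43)
river: ρ → (-43,54,2)
river: ρ → (2,54,-43)
river: ρ → (-43,32,13)
river: ρ → (13,46,-22)
river: ρ → (-22,42,17)
river: ρ → (17,26,-38)
river: ρ → (-38,50,5)
river: ρ → (5,50,-38)
ρ-cycle length = 12 (tail of 1 descent step not counted)

12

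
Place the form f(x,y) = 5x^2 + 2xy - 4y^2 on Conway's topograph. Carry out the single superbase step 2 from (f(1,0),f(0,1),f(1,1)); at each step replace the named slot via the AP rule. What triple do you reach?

start (5,-4,3) = (f(1,0),f(0,1),f(1,1))
replace slot 2: 2·(5+3) − (-4) = 20 → (5,20,3)

5,20,3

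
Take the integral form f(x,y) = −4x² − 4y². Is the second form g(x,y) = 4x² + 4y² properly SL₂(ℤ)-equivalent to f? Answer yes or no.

D₁ = -64, D₂ = -64
f is negative-definite; reduce −f:
−f: reduced (well bottom): (4,0,4) with a≤c, −a<b≤a
flip sign back: reduced form of f is (-4,0,-4)
g: reduced (well bottom): (4,0,4) with a≤c, −a<b≤a
reduced forms (-4, 0, -4) vs (4, 0, 4) ⇒ inequivalent

no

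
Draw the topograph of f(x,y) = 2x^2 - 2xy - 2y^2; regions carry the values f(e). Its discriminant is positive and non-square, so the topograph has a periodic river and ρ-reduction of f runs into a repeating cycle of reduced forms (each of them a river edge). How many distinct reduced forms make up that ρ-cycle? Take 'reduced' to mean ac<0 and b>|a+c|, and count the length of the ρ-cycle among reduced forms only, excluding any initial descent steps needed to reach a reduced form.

D = 20, ⌊√D⌋ = 4
descent: ρ → (-2,2,2)  [lands on river]
river: ρ → (2,2,-2)
ρ-cycle length = 2 (tail of 1 descent step not counted)

2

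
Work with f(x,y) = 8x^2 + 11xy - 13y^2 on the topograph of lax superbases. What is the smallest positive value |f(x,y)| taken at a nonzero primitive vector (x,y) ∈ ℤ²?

river: ρ → (-13,15,6)
river: ρ → (6,21,-4)
river: ρ → (-4,19,11)
river: ρ → (11,3,-12)
river: ρ → (-12,21,2)
river: ρ → (2,23,-1)
river: ρ → (-1,23,2)
river: ρ → (2,21,-12)
river: ρ → (-12,3,11)
river: ρ → (11,19,-4)
river: ρ → (-4,21,6)
river: ρ → (6,15,-13)
river: ρ → (-13,11,8)
river: ρ → (8,21,-3)
river: ρ → (-3,21,8)
river: ρ → (8,11,-13)
closes: descent 0, river 16
min |a| on river = 1

1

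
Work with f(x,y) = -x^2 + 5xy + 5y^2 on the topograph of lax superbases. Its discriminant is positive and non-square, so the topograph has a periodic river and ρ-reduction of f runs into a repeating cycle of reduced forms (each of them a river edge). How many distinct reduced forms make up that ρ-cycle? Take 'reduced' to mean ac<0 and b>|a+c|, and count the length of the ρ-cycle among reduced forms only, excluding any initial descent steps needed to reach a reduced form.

D = 45, ⌊√D⌋ = 6
river: ρ → (5,5,-1)
river: ρ → (-1,5,5)
ρ-cycle length = 2 (tail of 0 descent steps not counted)

2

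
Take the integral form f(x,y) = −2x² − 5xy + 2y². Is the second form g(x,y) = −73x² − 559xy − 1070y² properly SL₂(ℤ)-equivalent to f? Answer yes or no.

D₁ = 41, D₂ = 41
river cycle of f (length 10): (2, 5, -2), (-2, 3, 4), (4, 5, -1), (-1, 5, 4), (4, 3, -2), (-2, 5, 2), (2, 3, -4), (-4, 5, 1), (1, 5, -4), (-4, 3, 2)
river cycle of g (length 10): (-2, 3, 4), (4, 5, -1), (-1, 5, 4), (4, 3, -2), (-2, 5, 2), (2, 3, -4), (-4, 5, 1), (1, 5, -4), (-4, 3, 2), (2, 5, -2)
cycles coincide ⇒ equivalent

yes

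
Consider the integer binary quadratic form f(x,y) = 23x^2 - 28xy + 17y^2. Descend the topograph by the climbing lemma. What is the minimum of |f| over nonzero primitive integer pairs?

translate: b→18 (≡-28 mod 46), so (23,-28,17)→(23,18,12)
flip: (23,18,12)→(12,-18,23)
translate: b→6 (≡-18 mod 24), so (12,-18,23)→(12,6,17)
reduced (well bottom): (12,6,17) with a≤c, −a<b≤a
well minimum = a = 12

12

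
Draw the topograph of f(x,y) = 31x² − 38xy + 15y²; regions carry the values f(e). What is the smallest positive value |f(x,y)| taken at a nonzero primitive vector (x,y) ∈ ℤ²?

translate: b→24 (≡-38 mod 62), so (31,-38,15)→(31,24,8)
flip: (31,24,8)→(8,-24,31)
translate: b→8 (≡-24 mod 16), so (8,-24,31)→(8,8,15)
reduced (well bottom): (8,8,15) with a≤c, −a<b≤a
well minimum = a = 8

8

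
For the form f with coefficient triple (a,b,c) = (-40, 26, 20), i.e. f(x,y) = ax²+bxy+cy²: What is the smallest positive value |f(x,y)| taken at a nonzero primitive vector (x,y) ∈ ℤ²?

river: ρ → (20,54,-12)
river: ρ → (-12,42,44)
river: ρ → (44,46,-10)
river: ρ → (-10,54,24)
river: ρ → (24,42,-22)
river: ρ → (-22,46,20)
river: ρ → (20,34,-34)
river: ρ → (-34,34,20)
river: ρ → (20,46,-22)
river: ρ → (-22,42,24)
river: ρ → (24,54,-10)
river: ρ → (-10,46,44)
river: ρ → (44,42,-12)
river: ρ → (-12,54,20)
river: ρ → (20,26,-40)
river: ρ → (-40,54,6)
river: ρ → (6,54,-40)
river: ρ → (-40,26,20)
closes: descent 0, river 18
min |a| on river = 6

6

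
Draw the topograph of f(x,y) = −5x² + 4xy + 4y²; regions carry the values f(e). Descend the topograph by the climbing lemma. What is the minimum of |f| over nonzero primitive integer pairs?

river: ρ → (4,4,-5)
river: ρ → (-5,6,3)
river: ρ → (3,6,-5)
river: ρ → (-5,4,4)
closes: descent 0, river 4
min |a| on river = 3

3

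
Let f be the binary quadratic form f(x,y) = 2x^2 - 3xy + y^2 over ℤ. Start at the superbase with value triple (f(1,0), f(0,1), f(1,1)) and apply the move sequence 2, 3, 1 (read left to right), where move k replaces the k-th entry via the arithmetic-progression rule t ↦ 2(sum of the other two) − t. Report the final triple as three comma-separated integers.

start (2,1,0) = (f(1,0),f(0,1),f(1,1))
replace slot 2: 2·(2+0) − 1 = 3 → (2,3,0)
replace slot 3: 2·(2+3) − 0 = 10 → (2,3,10)
replace slot 1: 2·(3+10) − 2 = 24 → (24,3,10)

24,3,10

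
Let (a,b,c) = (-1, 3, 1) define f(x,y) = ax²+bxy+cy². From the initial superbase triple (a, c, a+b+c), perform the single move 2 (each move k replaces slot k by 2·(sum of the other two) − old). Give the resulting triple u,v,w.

start (-1,1,3) = (f(1,0),f(0,1),f(1,1))
replace slot 2: 2·((-1)+3) − 1 = 3 → (-1,3,3)

-1,3,3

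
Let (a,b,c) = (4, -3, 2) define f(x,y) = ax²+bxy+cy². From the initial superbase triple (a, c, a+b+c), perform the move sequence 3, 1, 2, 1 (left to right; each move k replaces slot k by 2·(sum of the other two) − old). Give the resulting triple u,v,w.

start (4,2,3) = (f(1,0),f(0,1),f(1,1))
replace slot 3: 2·(4+2) − 3 = 9 → (4,2,9)
replace slot 1: 2·(2+9) − 4 = 18 → (18,2,9)
replace slot 2: 2·(18+9) − 2 = 52 → (18,52,9)
replace slot 1: 2·(52+9) − 18 = 104 → (104,52,9)

104,52,9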